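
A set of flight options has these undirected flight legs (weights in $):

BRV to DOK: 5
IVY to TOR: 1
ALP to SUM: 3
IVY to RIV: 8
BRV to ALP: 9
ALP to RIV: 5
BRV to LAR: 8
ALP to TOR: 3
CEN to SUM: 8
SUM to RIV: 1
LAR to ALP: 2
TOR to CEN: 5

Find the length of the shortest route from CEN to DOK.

$22

Shortest distances from CEN:
CEN: 0
TOR: 5  (via CEN)
IVY: 6  (via TOR)
ALP: 8  (via TOR)
SUM: 8  (via CEN)
RIV: 9  (via SUM)
LAR: 10  (via ALP)
BRV: 17  (via ALP)
DOK: 22  (via BRV)
Shortest route: CEN → TOR → ALP → BRV → DOK = $22.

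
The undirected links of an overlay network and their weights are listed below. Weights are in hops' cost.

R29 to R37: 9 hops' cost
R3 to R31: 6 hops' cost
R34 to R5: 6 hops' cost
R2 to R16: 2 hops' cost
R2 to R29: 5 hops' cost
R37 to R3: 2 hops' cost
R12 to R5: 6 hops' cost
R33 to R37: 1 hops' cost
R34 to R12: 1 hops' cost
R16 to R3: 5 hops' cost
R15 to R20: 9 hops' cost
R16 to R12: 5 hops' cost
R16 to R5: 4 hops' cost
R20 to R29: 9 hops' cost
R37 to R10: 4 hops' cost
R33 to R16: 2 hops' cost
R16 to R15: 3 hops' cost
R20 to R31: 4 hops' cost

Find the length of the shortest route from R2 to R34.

Running Dijkstra from R2:
R2: 0
R16: 2  (via R2)
R33: 4  (via R16)
R29: 5  (via R2)
R15: 5  (via R16)
R37: 5  (via R33)
R5: 6  (via R16)
R3: 7  (via R16)
R12: 7  (via R16)
R34: 8  (via R12)
Shortest route: R2–R16–R12–R34 = 8 hops' cost.

8 hops' cost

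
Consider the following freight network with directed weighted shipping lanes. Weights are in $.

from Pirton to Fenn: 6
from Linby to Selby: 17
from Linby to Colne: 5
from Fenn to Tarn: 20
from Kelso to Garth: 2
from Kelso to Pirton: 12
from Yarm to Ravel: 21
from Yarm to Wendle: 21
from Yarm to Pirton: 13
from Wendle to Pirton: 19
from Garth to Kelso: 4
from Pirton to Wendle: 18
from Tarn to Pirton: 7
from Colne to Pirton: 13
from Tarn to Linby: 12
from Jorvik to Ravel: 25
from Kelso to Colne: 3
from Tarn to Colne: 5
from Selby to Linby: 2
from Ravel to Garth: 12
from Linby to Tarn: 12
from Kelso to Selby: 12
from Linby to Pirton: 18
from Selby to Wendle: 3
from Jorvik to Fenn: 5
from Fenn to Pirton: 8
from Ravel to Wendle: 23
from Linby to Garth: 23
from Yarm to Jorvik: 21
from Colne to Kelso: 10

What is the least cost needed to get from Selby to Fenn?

$26

Shortest distances from Selby:
Selby: 0
Linby: 2  (via Selby)
Wendle: 3  (via Selby)
Colne: 7  (via Linby)
Tarn: 14  (via Linby)
Kelso: 17  (via Colne)
Garth: 19  (via Kelso)
Pirton: 20  (via Linby)
Fenn: 26  (via Pirton)
Shortest route: Selby–Linby–Pirton–Fenn = $26.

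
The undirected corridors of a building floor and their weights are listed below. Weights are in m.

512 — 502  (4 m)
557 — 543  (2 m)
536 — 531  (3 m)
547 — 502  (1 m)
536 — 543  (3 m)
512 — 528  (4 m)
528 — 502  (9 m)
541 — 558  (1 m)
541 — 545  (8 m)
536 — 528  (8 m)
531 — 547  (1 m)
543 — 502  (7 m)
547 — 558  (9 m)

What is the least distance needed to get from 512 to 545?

23 m

Candidate routes:
512–528–502–547–558–541–545: 4+9+1+9+1+8 = 32
512–502–547–558–541–545: 4+1+9+1+8 = 23
512–528–536–531–547–558–541–545: 4+8+3+1+9+1+8 = 34
The minimum is 23 m via 512–502–547–558–541–545.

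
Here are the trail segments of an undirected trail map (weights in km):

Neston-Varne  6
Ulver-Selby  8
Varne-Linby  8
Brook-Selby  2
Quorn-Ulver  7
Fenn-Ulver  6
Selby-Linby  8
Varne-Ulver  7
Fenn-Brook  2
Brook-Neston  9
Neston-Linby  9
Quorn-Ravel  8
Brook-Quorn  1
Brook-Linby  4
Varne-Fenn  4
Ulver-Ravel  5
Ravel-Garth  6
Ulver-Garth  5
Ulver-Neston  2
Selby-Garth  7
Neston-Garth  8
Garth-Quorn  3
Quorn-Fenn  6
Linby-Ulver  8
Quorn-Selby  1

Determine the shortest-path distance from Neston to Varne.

6 km

Candidate routes:
Neston–Ulver–Varne: 2+7 = 9
Neston–Varne: 6 = 6
The minimum is 6 km via Neston–Varne.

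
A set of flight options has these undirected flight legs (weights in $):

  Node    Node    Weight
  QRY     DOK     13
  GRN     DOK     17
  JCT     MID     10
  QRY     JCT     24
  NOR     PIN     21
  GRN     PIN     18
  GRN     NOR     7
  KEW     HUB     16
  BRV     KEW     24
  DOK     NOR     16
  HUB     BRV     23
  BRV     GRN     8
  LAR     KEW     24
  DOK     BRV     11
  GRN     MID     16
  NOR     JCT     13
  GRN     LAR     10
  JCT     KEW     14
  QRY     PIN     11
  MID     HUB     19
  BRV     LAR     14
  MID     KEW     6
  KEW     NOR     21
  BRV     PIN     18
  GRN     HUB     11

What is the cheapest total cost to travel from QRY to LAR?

$38

Compare a few routes:
QRY - DOK - BRV - LAR: 13+11+14 = 38
QRY - PIN - GRN - LAR: 11+18+10 = 39
The minimum is $38 via QRY - DOK - BRV - LAR.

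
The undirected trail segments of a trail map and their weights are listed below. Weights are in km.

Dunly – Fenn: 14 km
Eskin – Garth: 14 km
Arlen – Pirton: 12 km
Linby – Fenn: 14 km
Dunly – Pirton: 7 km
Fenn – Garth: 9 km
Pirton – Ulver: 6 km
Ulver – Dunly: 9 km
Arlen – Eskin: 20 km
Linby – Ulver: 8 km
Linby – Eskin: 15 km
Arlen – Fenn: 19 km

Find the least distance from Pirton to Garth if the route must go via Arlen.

40 km

Shortest Pirton→Arlen: Pirton → Arlen = 12
Best Arlen to Garth: Arlen → Fenn → Garth costing 28
Total via Arlen: 12 + 28 = 40 km.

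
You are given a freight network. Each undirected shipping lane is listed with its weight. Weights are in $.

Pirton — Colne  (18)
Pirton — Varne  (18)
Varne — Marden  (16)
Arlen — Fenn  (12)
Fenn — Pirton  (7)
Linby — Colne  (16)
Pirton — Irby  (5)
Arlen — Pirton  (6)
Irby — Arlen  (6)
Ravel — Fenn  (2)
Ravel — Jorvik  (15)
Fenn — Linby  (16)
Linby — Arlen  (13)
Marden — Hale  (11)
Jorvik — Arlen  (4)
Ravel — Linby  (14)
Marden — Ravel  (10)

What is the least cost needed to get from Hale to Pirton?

Enumerating some paths:
Hale–Marden–Ravel–Fenn–Arlen–Pirton: 11+10+2+12+6 = 41
Hale–Marden–Ravel–Fenn–Pirton: 11+10+2+7 = 30
Hale–Marden–Varne–Pirton: 11+16+18 = 45
The minimum is $30 via Hale–Marden–Ravel–Fenn–Pirton.

$30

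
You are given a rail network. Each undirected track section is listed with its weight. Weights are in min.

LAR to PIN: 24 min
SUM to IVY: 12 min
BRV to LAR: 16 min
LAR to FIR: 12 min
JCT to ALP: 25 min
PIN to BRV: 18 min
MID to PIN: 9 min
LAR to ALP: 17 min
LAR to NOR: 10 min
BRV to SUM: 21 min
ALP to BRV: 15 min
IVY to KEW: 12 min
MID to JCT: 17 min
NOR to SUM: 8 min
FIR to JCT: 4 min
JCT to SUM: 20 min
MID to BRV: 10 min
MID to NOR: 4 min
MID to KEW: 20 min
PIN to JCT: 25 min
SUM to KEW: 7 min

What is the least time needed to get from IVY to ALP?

47 min

Enumerating some paths:
IVY - SUM - BRV - ALP: 12+21+15 = 48
IVY - SUM - NOR - LAR - ALP: 12+8+10+17 = 47
The minimum is 47 min via IVY - SUM - NOR - LAR - ALP.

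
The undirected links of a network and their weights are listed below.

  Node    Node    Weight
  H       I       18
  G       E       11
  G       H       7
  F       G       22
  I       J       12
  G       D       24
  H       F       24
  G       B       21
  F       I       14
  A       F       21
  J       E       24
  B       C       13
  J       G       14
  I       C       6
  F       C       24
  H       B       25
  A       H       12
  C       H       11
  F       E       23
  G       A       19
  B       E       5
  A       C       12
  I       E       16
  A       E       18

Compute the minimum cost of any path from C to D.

42

Enumerating some paths:
C–H–G–D: 11+7+24 = 42
C–B–E–G–D: 13+5+11+24 = 53
C–A–H–G–D: 12+12+7+24 = 55
C–A–G–D: 12+19+24 = 55
The minimum is 42 via C–H–G–D.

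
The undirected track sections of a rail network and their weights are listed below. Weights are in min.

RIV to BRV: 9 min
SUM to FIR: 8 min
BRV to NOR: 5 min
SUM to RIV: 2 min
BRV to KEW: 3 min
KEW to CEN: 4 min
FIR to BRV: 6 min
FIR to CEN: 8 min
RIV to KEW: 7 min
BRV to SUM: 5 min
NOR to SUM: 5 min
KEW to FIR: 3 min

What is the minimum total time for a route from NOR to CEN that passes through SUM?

17 min

Shortest NOR→SUM: NOR–SUM = 5
Best SUM to CEN: SUM–BRV–KEW–CEN costing 12
Total via SUM: 5 + 12 = 17 min.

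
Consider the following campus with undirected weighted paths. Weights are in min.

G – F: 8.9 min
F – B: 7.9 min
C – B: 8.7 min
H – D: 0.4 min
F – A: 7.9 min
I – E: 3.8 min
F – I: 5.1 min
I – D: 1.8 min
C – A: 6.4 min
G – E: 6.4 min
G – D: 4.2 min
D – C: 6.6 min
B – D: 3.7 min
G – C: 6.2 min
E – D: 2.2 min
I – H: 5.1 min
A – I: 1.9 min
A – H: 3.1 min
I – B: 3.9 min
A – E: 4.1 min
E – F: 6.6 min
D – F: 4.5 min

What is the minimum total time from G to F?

8.7 min

Running Dijkstra from G:
G: 0
D: 4.2  (via G)
H: 4.6  (via D)
I: 6  (via D)
C: 6.2  (via G)
E: 6.4  (via G)
A: 7.7  (via H)
B: 7.9  (via D)
F: 8.7  (via D)
Shortest route: G → D → F = 8.7 min.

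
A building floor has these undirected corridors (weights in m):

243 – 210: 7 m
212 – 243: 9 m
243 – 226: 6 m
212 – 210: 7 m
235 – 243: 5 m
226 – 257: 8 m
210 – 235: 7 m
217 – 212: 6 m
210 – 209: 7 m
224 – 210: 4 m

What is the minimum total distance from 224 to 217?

17 m

Shortest distances from 224:
224: 0
210: 4  (via 224)
235: 11  (via 210)
212: 11  (via 210)
243: 11  (via 210)
209: 11  (via 210)
217: 17  (via 212)
Shortest route: 224 → 210 → 212 → 217 = 17 m.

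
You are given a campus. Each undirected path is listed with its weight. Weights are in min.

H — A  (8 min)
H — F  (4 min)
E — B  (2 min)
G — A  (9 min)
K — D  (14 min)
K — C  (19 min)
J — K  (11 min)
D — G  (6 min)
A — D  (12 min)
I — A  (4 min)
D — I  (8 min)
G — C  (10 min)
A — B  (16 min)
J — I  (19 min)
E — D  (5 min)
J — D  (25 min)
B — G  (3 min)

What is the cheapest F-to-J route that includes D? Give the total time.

Shortest F→D: F–H–A–D = 24
Best D to J: D–J costing 25
Total via D: 24 + 25 = 49 min.

49 min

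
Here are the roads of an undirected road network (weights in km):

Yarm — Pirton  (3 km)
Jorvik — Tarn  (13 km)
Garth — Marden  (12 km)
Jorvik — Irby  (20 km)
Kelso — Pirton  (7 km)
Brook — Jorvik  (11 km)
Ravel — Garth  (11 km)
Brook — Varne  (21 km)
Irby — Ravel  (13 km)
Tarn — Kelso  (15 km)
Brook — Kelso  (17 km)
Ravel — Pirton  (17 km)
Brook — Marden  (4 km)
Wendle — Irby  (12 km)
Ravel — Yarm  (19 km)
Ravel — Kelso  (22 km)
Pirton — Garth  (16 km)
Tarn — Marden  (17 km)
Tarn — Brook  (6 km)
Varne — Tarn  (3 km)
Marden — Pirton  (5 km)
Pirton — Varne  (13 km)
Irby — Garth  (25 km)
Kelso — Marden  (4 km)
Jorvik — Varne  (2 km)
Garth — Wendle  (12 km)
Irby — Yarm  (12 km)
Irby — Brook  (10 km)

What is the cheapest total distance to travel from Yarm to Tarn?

18 km

Running Dijkstra from Yarm:
Yarm: 0
Pirton: 3  (via Yarm)
Marden: 8  (via Pirton)
Kelso: 10  (via Pirton)
Brook: 12  (via Marden)
Irby: 12  (via Yarm)
Varne: 16  (via Pirton)
Jorvik: 18  (via Varne)
Tarn: 18  (via Brook)
Shortest route: Yarm–Pirton–Marden–Brook–Tarn = 18 km.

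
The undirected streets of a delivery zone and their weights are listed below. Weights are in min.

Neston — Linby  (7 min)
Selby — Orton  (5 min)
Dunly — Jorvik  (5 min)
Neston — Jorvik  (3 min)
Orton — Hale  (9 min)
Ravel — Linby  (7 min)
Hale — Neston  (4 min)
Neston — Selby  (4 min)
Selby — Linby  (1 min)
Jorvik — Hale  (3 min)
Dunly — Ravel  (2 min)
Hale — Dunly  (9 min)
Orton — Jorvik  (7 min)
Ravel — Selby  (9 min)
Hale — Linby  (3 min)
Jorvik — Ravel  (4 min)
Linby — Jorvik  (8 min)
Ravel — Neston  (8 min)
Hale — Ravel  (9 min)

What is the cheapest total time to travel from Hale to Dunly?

8 min

Enumerating some paths:
Hale - Jorvik - Ravel - Dunly: 3+4+2 = 9
Hale - Dunly: 9 = 9
Hale - Jorvik - Dunly: 3+5 = 8
Cheapest is Hale - Jorvik - Dunly at 8 min.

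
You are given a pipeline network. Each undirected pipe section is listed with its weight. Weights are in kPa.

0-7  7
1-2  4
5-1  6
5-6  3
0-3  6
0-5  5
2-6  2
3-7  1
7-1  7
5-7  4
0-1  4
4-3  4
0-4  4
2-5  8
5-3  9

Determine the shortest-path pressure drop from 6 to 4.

Enumerating some paths:
6–5–0–4: 3+5+4 = 12
6–2–1–0–4: 2+4+4+4 = 14
6–5–3–4: 3+9+4 = 16
The minimum is 12 kPa via 6–5–0–4.

12 kPa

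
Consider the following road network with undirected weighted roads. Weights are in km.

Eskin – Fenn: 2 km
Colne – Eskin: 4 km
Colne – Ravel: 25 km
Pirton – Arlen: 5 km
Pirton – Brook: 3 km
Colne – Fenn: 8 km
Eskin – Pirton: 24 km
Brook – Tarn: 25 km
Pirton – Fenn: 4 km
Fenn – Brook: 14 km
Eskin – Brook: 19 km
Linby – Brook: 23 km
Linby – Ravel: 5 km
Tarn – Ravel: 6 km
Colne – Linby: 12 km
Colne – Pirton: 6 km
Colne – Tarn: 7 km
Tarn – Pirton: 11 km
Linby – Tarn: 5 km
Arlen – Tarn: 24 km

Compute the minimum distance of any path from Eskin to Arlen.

Enumerating some paths:
Eskin–Colne–Pirton–Arlen: 4+6+5 = 15
Eskin–Fenn–Pirton–Arlen: 2+4+5 = 11
Cheapest is Eskin–Fenn–Pirton–Arlen at 11 km.

11 km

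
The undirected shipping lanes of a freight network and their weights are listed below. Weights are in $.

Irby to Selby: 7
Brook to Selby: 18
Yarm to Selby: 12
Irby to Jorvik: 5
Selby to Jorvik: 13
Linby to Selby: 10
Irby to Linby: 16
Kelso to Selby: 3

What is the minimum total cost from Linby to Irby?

Compare a few routes:
Linby–Irby: 16 = 16
Linby–Selby–Jorvik–Irby: 10+13+5 = 28
Linby–Selby–Irby: 10+7 = 17
Cheapest is Linby–Irby at $16.

$16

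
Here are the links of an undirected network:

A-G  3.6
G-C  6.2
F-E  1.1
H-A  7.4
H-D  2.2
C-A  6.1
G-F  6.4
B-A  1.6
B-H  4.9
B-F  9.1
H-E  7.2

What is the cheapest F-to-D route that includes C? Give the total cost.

27.4

Shortest F→C: F → G → C = 12.6
Best C to D: C → A → B → H → D costing 14.8
Total via C: 12.6 + 14.8 = 27.4.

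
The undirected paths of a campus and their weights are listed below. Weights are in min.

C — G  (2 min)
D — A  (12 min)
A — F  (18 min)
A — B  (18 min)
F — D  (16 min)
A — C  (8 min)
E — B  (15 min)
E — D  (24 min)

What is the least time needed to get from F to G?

Compare a few routes:
F–A–C–G: 18+8+2 = 28
F–D–A–C–G: 16+12+8+2 = 38
Cheapest is F–A–C–G at 28 min.

28 min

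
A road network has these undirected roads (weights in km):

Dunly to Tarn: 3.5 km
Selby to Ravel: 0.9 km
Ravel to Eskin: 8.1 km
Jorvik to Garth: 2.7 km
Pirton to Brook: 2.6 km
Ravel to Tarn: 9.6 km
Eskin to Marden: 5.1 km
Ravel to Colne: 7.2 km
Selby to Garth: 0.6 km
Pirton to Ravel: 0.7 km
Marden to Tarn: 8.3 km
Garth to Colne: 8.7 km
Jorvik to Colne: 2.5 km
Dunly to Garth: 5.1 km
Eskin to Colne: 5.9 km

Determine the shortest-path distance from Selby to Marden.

Enumerating some paths:
Selby → Garth → Jorvik → Colne → Eskin → Marden: 0.6+2.7+2.5+5.9+5.1 = 16.8
Selby → Ravel → Eskin → Marden: 0.9+8.1+5.1 = 14.1
Cheapest is Selby → Ravel → Eskin → Marden at 14.1 km.

14.1 km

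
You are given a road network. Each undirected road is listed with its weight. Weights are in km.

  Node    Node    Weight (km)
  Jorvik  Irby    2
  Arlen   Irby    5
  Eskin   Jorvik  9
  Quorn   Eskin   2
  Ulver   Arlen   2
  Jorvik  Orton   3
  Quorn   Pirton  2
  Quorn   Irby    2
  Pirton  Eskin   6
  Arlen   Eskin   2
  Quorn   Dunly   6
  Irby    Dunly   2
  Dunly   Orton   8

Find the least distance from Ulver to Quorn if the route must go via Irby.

Shortest Ulver→Irby: Ulver → Arlen → Irby = 7
Best Irby to Quorn: Irby → Quorn costing 2
Total via Irby: 7 + 2 = 9 km.

9 km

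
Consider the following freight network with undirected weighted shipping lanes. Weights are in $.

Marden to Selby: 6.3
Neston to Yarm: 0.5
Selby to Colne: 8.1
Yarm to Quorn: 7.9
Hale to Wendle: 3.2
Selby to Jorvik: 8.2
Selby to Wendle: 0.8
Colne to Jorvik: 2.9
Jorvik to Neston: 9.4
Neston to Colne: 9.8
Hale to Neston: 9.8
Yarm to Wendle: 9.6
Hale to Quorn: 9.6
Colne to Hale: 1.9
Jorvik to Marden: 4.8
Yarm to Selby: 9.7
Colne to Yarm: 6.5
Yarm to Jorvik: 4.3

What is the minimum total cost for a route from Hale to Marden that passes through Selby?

$10.3

Best Hale to Selby: Hale–Wendle–Selby costing 4
Best Selby to Marden: Selby–Marden costing 6.3
Total via Selby: 4 + 6.3 = $10.3.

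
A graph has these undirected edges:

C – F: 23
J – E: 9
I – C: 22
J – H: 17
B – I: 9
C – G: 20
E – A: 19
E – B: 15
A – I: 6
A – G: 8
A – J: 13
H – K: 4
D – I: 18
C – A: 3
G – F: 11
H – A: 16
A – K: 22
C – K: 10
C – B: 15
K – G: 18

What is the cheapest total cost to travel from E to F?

Shortest distances from E:
E: 0
J: 9  (via E)
B: 15  (via E)
A: 19  (via E)
C: 22  (via A)
I: 24  (via B)
H: 26  (via J)
G: 27  (via A)
K: 30  (via H)
F: 38  (via G)
Shortest route: E–A–G–F = 38.

38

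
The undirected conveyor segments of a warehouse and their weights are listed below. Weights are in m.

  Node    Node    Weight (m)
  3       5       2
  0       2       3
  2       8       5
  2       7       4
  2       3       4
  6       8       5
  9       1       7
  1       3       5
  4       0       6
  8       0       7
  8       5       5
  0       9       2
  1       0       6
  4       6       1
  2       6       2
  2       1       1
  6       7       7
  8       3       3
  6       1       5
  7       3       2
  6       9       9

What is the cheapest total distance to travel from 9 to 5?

Enumerating some paths:
9 - 0 - 8 - 3 - 5: 2+7+3+2 = 14
9 - 0 - 2 - 7 - 3 - 5: 2+3+4+2+2 = 13
9 - 0 - 2 - 1 - 3 - 5: 2+3+1+5+2 = 13
9 - 0 - 2 - 3 - 5: 2+3+4+2 = 11
The minimum is 11 m via 9 - 0 - 2 - 3 - 5.

11 m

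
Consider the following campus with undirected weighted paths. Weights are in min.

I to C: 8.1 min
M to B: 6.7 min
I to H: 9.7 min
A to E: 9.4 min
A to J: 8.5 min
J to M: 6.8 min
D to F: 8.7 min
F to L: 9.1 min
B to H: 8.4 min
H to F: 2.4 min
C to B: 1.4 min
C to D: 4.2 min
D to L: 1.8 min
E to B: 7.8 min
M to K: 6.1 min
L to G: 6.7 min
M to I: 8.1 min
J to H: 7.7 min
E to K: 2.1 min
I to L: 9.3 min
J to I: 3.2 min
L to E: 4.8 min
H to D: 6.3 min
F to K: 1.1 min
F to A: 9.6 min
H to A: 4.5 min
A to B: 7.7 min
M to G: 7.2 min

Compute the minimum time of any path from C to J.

Enumerating some paths:
C - I - J: 8.1+3.2 = 11.3
C - B - M - J: 1.4+6.7+6.8 = 14.9
Cheapest is C - I - J at 11.3 min.

11.3 min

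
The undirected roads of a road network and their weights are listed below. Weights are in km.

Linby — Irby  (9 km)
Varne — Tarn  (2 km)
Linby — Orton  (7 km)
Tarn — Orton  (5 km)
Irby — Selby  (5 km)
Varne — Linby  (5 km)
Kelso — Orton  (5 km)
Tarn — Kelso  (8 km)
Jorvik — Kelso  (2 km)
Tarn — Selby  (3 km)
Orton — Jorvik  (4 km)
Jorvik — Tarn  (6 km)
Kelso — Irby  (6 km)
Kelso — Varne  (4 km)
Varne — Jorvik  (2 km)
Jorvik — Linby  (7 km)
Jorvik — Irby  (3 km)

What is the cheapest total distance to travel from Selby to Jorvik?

7 km

Candidate routes:
Selby - Tarn - Varne - Jorvik: 3+2+2 = 7
Selby - Irby - Jorvik: 5+3 = 8
The minimum is 7 km via Selby - Tarn - Varne - Jorvik.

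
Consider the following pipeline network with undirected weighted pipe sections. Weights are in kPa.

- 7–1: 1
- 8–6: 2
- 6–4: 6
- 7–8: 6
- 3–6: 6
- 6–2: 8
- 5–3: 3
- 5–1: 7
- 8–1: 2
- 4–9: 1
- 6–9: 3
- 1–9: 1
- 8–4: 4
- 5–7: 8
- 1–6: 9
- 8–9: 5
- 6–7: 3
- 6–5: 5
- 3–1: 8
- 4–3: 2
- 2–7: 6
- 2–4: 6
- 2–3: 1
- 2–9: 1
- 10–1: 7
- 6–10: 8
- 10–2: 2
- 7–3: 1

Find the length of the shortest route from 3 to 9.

2 kPa

Settle nodes by increasing distance from 3:
3: 0
2: 1  (via 3)
7: 1  (via 3)
1: 2  (via 7)
4: 2  (via 3)
9: 2  (via 2)
Shortest route: 3 → 2 → 9 = 2 kPa.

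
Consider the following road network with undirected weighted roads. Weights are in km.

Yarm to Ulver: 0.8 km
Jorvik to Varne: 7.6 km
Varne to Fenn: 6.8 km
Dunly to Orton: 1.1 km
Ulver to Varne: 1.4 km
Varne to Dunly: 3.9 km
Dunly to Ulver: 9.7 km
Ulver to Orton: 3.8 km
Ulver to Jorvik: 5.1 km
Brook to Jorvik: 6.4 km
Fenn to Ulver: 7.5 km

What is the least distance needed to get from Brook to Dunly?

16.4 km

Enumerating some paths:
Brook–Jorvik–Ulver–Varne–Dunly: 6.4+5.1+1.4+3.9 = 16.8
Brook–Jorvik–Ulver–Orton–Dunly: 6.4+5.1+3.8+1.1 = 16.4
The minimum is 16.4 km via Brook–Jorvik–Ulver–Orton–Dunly.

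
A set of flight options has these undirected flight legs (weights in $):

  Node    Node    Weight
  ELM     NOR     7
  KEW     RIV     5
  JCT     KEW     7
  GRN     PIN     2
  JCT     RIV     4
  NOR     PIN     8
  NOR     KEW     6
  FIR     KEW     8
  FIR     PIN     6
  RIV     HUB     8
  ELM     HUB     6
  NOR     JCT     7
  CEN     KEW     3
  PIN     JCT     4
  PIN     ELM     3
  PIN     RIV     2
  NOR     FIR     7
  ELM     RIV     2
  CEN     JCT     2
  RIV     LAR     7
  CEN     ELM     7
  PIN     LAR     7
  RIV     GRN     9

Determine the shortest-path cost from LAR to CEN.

Running Dijkstra from LAR:
LAR: 0
RIV: 7  (via LAR)
PIN: 7  (via LAR)
GRN: 9  (via PIN)
ELM: 9  (via RIV)
JCT: 11  (via RIV)
KEW: 12  (via RIV)
CEN: 13  (via JCT)
Shortest route: LAR–RIV–JCT–CEN = $13.

$13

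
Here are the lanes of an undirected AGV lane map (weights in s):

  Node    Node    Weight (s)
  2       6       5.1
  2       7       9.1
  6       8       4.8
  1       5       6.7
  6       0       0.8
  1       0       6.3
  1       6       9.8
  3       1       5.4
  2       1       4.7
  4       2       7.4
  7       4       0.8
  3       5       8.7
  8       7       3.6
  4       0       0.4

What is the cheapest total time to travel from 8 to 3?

16.5 s

Shortest distances from 8:
8: 0
7: 3.6  (via 8)
4: 4.4  (via 7)
0: 4.8  (via 4)
6: 4.8  (via 8)
2: 9.9  (via 6)
1: 11.1  (via 0)
3: 16.5  (via 1)
Shortest route: 8 → 7 → 4 → 0 → 1 → 3 = 16.5 s.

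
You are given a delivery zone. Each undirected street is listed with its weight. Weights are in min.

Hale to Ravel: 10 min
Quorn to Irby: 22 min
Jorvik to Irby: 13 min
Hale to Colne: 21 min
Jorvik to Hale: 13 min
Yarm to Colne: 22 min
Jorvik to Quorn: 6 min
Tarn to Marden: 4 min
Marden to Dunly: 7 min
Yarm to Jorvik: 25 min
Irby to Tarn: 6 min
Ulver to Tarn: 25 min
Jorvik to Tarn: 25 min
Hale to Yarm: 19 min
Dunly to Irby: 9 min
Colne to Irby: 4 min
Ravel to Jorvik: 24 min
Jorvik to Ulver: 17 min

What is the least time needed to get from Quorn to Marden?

Shortest distances from Quorn:
Quorn: 0
Jorvik: 6  (via Quorn)
Irby: 19  (via Jorvik)
Hale: 19  (via Jorvik)
Colne: 23  (via Irby)
Ulver: 23  (via Jorvik)
Tarn: 25  (via Irby)
Dunly: 28  (via Irby)
Marden: 29  (via Tarn)
Shortest route: Quorn–Jorvik–Irby–Tarn–Marden = 29 min.

29 min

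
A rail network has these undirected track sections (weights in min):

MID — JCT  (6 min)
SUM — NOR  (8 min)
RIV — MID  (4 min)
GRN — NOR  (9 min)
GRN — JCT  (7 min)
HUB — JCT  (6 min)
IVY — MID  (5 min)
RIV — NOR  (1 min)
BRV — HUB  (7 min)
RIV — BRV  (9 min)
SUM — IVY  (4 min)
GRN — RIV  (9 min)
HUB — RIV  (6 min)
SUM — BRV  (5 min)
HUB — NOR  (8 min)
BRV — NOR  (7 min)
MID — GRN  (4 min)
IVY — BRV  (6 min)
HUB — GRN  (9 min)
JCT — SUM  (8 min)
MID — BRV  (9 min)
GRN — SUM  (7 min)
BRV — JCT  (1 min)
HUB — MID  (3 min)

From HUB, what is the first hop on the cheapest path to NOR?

RIV

Enumerating some paths:
HUB → MID → RIV → NOR: 3+4+1 = 8
HUB → RIV → NOR: 6+1 = 7
The minimum is 7 min via HUB → RIV → NOR.
So from HUB the first move is to RIV.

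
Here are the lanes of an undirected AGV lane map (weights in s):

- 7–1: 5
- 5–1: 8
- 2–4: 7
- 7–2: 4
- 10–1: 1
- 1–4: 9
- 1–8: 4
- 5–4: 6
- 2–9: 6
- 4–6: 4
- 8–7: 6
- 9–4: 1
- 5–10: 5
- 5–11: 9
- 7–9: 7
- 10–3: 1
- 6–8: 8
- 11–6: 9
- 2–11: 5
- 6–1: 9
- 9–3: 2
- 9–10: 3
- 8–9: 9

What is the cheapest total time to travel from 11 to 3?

Settle nodes by increasing distance from 11:
11: 0
2: 5  (via 11)
5: 9  (via 11)
6: 9  (via 11)
7: 9  (via 2)
9: 11  (via 2)
4: 12  (via 2)
3: 13  (via 9)
Shortest route: 11–2–9–3 = 13 s.

13 s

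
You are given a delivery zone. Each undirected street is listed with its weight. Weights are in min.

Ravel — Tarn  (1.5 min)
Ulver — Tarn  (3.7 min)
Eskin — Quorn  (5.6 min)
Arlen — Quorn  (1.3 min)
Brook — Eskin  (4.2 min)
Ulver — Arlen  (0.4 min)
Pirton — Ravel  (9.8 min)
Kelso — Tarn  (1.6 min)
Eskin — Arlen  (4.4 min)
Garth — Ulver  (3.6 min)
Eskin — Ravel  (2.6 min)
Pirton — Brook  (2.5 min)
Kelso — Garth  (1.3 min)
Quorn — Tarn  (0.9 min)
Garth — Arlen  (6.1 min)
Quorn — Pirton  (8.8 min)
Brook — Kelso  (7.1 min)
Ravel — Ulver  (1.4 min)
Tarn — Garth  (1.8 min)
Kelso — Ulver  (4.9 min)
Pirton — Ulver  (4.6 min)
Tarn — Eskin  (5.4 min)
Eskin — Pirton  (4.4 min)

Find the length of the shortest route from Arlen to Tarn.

2.2 min

Settle nodes by increasing distance from Arlen:
Arlen: 0
Ulver: 0.4  (via Arlen)
Quorn: 1.3  (via Arlen)
Ravel: 1.8  (via Ulver)
Tarn: 2.2  (via Quorn)
Shortest route: Arlen–Quorn–Tarn = 2.2 min.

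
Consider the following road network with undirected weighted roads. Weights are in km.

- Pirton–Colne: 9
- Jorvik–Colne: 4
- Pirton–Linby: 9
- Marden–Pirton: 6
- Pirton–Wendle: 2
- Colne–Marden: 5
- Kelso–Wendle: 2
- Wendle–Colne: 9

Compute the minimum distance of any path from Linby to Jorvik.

Shortest distances from Linby:
Linby: 0
Pirton: 9  (via Linby)
Wendle: 11  (via Pirton)
Kelso: 13  (via Wendle)
Marden: 15  (via Pirton)
Colne: 18  (via Pirton)
Jorvik: 22  (via Colne)
Shortest route: Linby–Pirton–Colne–Jorvik = 22 km.

22 km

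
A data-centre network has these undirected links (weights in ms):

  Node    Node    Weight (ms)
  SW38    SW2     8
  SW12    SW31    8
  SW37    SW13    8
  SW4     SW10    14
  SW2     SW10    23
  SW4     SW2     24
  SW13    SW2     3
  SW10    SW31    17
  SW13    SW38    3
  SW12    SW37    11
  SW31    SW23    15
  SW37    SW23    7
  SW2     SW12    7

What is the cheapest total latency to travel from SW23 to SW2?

Candidate routes:
SW23 - SW37 - SW13 - SW2: 7+8+3 = 18
SW23 - SW37 - SW13 - SW38 - SW2: 7+8+3+8 = 26
SW23 - SW37 - SW12 - SW2: 7+11+7 = 25
The minimum is 18 ms via SW23 - SW37 - SW13 - SW2.

18 ms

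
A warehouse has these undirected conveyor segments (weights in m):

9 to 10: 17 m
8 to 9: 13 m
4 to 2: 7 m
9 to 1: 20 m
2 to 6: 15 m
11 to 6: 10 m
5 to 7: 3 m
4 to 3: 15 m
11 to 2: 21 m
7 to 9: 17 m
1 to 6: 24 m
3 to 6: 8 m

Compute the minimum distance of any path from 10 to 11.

Candidate routes:
10–9–1–6–11: 17+20+24+10 = 71
10–9–1–6–2–11: 17+20+24+15+21 = 97
Cheapest is 10–9–1–6–11 at 71 m.

71 m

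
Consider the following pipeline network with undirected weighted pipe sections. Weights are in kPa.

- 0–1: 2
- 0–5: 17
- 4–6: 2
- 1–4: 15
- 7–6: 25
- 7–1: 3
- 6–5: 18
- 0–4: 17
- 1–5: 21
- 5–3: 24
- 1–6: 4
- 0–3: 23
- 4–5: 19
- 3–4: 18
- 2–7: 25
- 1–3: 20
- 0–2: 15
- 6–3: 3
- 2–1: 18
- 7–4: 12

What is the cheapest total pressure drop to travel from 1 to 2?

Enumerating some paths:
1–0–2: 2+15 = 17
1–2: 18 = 18
1–7–2: 3+25 = 28
Cheapest is 1–0–2 at 17 kPa.

17 kPa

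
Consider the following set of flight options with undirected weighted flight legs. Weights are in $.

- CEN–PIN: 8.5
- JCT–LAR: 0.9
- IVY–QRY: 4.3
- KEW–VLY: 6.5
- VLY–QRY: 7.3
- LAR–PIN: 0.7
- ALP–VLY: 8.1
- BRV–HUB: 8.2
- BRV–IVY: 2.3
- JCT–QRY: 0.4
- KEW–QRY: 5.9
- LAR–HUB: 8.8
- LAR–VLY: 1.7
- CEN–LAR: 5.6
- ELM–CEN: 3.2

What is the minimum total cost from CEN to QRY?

$6.9

Running Dijkstra from CEN:
CEN: 0
ELM: 3.2  (via CEN)
LAR: 5.6  (via CEN)
PIN: 6.3  (via LAR)
JCT: 6.5  (via LAR)
QRY: 6.9  (via JCT)
Shortest route: CEN–LAR–JCT–QRY = $6.9.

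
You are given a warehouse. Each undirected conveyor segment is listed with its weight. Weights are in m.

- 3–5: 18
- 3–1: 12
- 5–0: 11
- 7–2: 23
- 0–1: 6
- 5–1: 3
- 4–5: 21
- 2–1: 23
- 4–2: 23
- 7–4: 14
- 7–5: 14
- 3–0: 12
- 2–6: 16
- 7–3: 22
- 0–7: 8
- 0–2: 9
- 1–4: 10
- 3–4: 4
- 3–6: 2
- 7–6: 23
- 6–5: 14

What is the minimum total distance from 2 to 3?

Settle nodes by increasing distance from 2:
2: 0
0: 9  (via 2)
1: 15  (via 0)
6: 16  (via 2)
7: 17  (via 0)
3: 18  (via 6)
Shortest route: 2–6–3 = 18 m.

18 m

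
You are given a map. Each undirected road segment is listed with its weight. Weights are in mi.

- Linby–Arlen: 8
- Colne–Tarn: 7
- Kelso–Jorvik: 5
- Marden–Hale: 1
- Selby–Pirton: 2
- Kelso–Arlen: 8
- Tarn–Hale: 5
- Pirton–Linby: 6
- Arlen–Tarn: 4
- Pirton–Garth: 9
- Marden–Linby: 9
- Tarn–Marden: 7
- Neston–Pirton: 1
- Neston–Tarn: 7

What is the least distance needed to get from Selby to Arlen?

14 mi

Enumerating some paths:
Selby–Pirton–Neston–Tarn–Arlen: 2+1+7+4 = 14
Selby–Pirton–Linby–Arlen: 2+6+8 = 16
The minimum is 14 mi via Selby–Pirton–Neston–Tarn–Arlen.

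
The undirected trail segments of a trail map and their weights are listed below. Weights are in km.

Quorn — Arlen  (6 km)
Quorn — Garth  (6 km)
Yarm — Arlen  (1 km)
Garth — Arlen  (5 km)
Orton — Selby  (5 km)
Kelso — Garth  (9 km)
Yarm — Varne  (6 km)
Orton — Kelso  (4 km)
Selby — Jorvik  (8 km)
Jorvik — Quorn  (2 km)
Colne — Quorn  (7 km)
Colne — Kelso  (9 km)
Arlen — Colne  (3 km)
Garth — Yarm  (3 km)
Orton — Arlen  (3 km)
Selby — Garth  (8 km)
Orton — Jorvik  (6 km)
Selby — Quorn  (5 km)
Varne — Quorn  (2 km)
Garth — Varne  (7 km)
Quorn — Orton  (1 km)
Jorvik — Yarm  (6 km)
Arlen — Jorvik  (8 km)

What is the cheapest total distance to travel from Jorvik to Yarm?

Shortest distances from Jorvik:
Jorvik: 0
Quorn: 2  (via Jorvik)
Orton: 3  (via Quorn)
Varne: 4  (via Quorn)
Yarm: 6  (via Jorvik)
Shortest route: Jorvik–Yarm = 6 km.

6 km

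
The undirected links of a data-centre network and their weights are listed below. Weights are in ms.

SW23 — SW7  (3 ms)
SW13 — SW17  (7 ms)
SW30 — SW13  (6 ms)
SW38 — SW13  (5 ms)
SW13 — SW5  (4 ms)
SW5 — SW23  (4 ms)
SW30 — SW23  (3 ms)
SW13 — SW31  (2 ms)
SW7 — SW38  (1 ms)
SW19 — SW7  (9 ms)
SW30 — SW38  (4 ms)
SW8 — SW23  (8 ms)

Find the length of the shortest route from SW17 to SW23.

15 ms

Settle nodes by increasing distance from SW17:
SW17: 0
SW13: 7  (via SW17)
SW31: 9  (via SW13)
SW5: 11  (via SW13)
SW38: 12  (via SW13)
SW7: 13  (via SW38)
SW30: 13  (via SW13)
SW23: 15  (via SW5)
Shortest route: SW17 → SW13 → SW5 → SW23 = 15 ms.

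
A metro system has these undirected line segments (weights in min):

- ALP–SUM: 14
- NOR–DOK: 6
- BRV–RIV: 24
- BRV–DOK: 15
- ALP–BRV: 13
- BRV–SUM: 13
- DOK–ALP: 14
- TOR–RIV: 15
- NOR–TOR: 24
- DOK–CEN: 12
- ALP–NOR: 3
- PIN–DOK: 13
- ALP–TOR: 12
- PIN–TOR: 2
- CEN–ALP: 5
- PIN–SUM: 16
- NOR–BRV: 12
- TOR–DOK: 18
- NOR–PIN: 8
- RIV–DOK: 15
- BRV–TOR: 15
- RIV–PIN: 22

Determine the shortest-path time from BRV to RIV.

24 min

Settle nodes by increasing distance from BRV:
BRV: 0
NOR: 12  (via BRV)
SUM: 13  (via BRV)
ALP: 13  (via BRV)
DOK: 15  (via BRV)
TOR: 15  (via BRV)
PIN: 17  (via TOR)
CEN: 18  (via ALP)
RIV: 24  (via BRV)
Shortest route: BRV–RIV = 24 min.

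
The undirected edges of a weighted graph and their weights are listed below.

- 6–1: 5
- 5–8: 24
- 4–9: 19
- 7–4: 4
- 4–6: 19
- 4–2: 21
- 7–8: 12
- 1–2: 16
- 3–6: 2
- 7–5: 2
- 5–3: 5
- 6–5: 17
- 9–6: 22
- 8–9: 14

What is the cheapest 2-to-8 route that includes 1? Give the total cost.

42

Best 2 to 1: 2–1 costing 16
Best 1 to 8: 1–6–3–5–7–8 costing 26
Total via 1: 16 + 26 = 42.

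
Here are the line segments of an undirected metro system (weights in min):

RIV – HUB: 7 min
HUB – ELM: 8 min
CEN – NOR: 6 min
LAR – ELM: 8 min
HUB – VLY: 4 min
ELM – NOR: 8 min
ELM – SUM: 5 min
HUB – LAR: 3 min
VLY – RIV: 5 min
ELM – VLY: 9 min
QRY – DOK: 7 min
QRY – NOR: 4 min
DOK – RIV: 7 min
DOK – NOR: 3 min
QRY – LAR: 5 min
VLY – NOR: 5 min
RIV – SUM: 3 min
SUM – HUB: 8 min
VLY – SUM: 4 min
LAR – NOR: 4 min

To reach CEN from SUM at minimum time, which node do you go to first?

Compare a few routes:
SUM–RIV–DOK–NOR–CEN: 3+7+3+6 = 19
SUM–VLY–NOR–CEN: 4+5+6 = 15
SUM–RIV–VLY–NOR–CEN: 3+5+5+6 = 19
The minimum is 15 min via SUM–VLY–NOR–CEN.
So from SUM the first move is to VLY.

VLY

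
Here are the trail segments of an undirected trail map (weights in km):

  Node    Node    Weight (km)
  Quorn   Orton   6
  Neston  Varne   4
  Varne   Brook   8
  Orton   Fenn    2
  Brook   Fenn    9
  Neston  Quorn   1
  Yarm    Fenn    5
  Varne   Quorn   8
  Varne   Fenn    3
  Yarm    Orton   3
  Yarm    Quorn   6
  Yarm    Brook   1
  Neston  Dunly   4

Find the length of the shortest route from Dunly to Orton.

Running Dijkstra from Dunly:
Dunly: 0
Neston: 4  (via Dunly)
Quorn: 5  (via Neston)
Varne: 8  (via Neston)
Yarm: 11  (via Quorn)
Fenn: 11  (via Varne)
Orton: 11  (via Quorn)
Shortest route: Dunly → Neston → Quorn → Orton = 11 km.

11 km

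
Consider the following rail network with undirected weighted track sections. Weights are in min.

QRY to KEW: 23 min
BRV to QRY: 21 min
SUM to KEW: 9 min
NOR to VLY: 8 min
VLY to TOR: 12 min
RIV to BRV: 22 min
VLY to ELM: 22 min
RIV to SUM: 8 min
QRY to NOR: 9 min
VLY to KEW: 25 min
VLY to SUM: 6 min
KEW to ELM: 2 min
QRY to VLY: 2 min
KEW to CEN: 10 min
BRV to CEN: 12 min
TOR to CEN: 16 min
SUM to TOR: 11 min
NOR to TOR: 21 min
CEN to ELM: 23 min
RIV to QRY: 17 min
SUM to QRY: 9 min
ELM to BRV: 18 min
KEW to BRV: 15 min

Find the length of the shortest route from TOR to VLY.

Settle nodes by increasing distance from TOR:
TOR: 0
SUM: 11  (via TOR)
VLY: 12  (via TOR)
Shortest route: TOR → VLY = 12 min.

12 min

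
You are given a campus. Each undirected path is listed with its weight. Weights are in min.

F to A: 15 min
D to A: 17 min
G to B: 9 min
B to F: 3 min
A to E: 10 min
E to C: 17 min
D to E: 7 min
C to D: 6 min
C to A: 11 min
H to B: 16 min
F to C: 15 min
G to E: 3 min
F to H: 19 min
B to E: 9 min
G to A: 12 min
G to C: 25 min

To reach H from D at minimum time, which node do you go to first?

Enumerating some paths:
D → E → G → B → H: 7+3+9+16 = 35
D → E → B → H: 7+9+16 = 32
D → E → B → F → H: 7+9+3+19 = 38
Cheapest is D → E → B → H at 32 min.
So from D the first move is to E.

E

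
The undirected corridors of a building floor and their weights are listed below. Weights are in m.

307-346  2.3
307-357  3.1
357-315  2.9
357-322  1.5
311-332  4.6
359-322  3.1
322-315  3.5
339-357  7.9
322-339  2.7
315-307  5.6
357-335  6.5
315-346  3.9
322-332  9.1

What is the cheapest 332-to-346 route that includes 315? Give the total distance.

Shortest 332→315: 332–322–315 = 12.6
Shortest 315→346: 315–346 = 3.9
Total via 315: 12.6 + 3.9 = 16.5 m.

16.5 m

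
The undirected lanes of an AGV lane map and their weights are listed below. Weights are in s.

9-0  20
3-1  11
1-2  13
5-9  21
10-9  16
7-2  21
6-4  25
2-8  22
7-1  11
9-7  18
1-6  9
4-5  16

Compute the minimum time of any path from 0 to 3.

60 s

Settle nodes by increasing distance from 0:
0: 0
9: 20  (via 0)
10: 36  (via 9)
7: 38  (via 9)
5: 41  (via 9)
1: 49  (via 7)
4: 57  (via 5)
6: 58  (via 1)
2: 59  (via 7)
3: 60  (via 1)
Shortest route: 0 → 9 → 7 → 1 → 3 = 60 s.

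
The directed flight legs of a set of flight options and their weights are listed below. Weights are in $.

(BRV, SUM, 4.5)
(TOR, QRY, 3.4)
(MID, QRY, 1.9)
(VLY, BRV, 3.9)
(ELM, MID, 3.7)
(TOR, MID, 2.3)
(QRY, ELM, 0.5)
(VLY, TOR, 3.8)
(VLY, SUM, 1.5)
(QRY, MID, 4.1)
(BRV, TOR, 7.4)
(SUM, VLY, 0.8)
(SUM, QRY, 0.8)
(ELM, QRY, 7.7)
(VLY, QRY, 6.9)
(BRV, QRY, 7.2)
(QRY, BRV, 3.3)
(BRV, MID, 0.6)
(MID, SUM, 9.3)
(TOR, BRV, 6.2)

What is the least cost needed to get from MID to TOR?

Compare a few routes:
MID - SUM - VLY - TOR: 9.3+0.8+3.8 = 13.9
MID - QRY - BRV - SUM - VLY - TOR: 1.9+3.3+4.5+0.8+3.8 = 14.3
MID - QRY - BRV - TOR: 1.9+3.3+7.4 = 12.6
The minimum is $12.6 via MID - QRY - BRV - TOR.

$12.6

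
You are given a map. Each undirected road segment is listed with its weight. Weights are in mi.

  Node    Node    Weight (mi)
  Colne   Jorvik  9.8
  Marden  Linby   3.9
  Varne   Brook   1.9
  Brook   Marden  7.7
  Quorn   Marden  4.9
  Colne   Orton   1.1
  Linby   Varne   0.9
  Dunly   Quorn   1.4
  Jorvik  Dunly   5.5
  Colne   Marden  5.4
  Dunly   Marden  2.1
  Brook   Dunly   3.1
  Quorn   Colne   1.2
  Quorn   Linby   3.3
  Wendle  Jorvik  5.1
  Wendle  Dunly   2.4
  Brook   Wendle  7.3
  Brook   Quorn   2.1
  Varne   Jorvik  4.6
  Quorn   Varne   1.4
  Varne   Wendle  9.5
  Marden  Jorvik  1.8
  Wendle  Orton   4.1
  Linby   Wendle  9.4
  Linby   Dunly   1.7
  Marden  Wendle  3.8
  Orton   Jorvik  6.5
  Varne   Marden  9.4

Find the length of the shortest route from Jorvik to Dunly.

Shortest distances from Jorvik:
Jorvik: 0
Marden: 1.8  (via Jorvik)
Dunly: 3.9  (via Marden)
Shortest route: Jorvik → Marden → Dunly = 3.9 mi.

3.9 mi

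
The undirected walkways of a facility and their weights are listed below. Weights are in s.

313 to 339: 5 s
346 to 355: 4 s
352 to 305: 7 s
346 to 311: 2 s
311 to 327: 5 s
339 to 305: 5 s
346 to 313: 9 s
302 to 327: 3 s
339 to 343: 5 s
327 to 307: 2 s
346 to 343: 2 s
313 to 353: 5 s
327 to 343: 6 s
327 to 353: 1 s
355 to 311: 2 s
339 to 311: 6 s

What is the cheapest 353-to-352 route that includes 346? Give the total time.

Best 353 to 346: 353–327–311–346 costing 8
Best 346 to 352: 346–343–339–305–352 costing 19
Total via 346: 8 + 19 = 27 s.

27 s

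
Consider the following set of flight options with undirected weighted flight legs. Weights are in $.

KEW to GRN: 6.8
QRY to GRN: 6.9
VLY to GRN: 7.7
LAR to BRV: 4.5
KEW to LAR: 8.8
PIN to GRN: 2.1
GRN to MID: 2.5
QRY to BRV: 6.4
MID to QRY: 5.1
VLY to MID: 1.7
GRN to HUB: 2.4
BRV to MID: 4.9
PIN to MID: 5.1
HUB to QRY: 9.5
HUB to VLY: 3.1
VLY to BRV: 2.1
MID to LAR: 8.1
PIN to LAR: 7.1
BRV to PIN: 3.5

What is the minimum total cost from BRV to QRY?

$6.4

Enumerating some paths:
BRV → MID → QRY: 4.9+5.1 = 10
BRV → QRY: 6.4 = 6.4
BRV → VLY → MID → QRY: 2.1+1.7+5.1 = 8.9
The minimum is $6.4 via BRV → QRY.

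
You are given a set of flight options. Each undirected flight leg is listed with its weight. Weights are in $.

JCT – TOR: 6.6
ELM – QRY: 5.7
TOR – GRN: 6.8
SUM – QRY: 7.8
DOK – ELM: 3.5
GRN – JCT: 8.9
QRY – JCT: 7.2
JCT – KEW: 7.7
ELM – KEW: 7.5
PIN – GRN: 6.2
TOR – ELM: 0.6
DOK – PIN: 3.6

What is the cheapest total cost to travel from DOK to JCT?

Enumerating some paths:
DOK → PIN → GRN → JCT: 3.6+6.2+8.9 = 18.7
DOK → ELM → KEW → JCT: 3.5+7.5+7.7 = 18.7
DOK → ELM → QRY → JCT: 3.5+5.7+7.2 = 16.4
DOK → ELM → TOR → JCT: 3.5+0.6+6.6 = 10.7
The minimum is $10.7 via DOK → ELM → TOR → JCT.

$10.7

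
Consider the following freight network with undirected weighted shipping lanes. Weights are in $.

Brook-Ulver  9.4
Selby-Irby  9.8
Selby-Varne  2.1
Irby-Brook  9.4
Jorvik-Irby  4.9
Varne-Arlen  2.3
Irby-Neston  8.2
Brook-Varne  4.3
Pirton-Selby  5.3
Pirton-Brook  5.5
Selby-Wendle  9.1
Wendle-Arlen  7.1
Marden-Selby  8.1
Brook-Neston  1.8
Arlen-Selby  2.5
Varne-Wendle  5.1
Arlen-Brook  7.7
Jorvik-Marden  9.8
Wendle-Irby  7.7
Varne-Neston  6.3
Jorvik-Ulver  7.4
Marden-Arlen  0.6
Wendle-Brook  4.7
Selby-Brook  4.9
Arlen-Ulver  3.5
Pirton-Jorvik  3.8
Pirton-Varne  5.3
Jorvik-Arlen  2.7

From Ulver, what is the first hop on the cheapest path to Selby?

Candidate routes:
Ulver–Arlen–Varne–Selby: 3.5+2.3+2.1 = 7.9
Ulver–Arlen–Selby: 3.5+2.5 = 6
The minimum is $6 via Ulver–Arlen–Selby.
So from Ulver the first move is to Arlen.

Arlen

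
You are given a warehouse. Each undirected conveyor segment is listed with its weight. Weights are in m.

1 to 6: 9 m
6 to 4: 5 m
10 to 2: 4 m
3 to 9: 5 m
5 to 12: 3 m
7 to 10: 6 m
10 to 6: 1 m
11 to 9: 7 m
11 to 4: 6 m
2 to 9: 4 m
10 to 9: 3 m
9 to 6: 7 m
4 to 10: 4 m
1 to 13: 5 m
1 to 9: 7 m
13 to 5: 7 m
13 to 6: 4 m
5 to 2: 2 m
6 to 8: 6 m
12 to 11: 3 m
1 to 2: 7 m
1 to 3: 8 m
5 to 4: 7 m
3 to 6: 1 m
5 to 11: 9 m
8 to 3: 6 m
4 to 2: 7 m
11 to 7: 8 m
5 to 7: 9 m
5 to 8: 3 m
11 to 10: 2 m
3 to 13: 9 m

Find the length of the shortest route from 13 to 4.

Enumerating some paths:
13 → 6 → 4: 4+5 = 9
13 → 6 → 10 → 11 → 4: 4+1+2+6 = 13
Cheapest is 13 → 6 → 4 at 9 m.

9 m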